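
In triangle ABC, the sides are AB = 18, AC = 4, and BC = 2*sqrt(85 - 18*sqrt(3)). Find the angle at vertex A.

cos(A) = (18² + 4² - (2*sqrt(85 - 18*sqrt(3)))²) / (2 × 18 × 4) = sqrt(3)/2, so A = arccos(sqrt(3)/2) = 30°.

30°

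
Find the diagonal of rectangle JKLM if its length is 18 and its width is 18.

d = sqrt(18^2 + 18^2) = sqrt(648) = 18*sqrt(2)

18*sqrt(2)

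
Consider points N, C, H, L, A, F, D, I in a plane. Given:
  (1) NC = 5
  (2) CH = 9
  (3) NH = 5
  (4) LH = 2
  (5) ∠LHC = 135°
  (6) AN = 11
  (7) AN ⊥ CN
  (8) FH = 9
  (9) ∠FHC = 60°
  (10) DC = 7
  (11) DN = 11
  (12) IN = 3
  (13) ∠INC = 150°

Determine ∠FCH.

Step 1: By the law of cosines on triangle CHF: CF² = 9² + 9² − 2·9·9·cos(60°) = 81, so CF = 9.
Step 2: By the inverse law of cosines on triangle FCH: cos(∠FCH) = (9² + 9² − 9²) / (2·9·9) = 81/162 = 0.5, so ∠FCH = 60°.

Therefore, the measure of angle ∠FCH = 60°.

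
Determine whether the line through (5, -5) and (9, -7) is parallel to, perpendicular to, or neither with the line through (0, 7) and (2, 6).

Slope of line 1: m1 = (-7 - -5)/(9 - 5) = -2/4 = -1/2
Slope of line 2: m2 = (6 - 7)/(2 - 0) = -1/2 = -1/2
Since m1 = m2 = -1/2, the lines are parallel.

Parallel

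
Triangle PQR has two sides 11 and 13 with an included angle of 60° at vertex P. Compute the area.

When two sides and the included angle are known, the area formula is (1/2)ab sin(C).
The height from one side to the opposite vertex is 13 sin(60°) = 13*sqrt(3)/2.
Area = (1/2) * 11 * 13*sqrt(3)/2 = 143*sqrt(3)/4.

143*sqrt(3)/4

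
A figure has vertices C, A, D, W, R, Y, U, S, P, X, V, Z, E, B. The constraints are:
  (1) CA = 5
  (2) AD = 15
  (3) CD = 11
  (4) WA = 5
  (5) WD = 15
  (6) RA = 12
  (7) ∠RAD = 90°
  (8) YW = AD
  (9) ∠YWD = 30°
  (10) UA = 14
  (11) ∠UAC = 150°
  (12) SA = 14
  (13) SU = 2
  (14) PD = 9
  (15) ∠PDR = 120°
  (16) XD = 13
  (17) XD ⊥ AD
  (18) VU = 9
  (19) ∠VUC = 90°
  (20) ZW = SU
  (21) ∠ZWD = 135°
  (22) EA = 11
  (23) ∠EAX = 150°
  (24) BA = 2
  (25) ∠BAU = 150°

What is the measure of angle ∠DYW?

From the given relations: YW = AD = 15.
Step 1: By the law of cosines on triangle YWD: YD² = 15² + 15² − 2·15·15·cos(30°) = 60.29, so YD ≈ 7.76.
Step 2: By the inverse law of cosines on triangle DYW: cos(∠DYW) = (7.76² + 15² − 15²) / (2·7.76·15) = 60.29/232.94 = 0.2588, so ∠DYW = 75°.

Therefore, the measure of angle ∠DYW = 75°.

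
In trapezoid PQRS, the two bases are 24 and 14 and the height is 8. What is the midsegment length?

The midsegment (median) of a trapezoid connects the midpoints of the non-parallel sides.
Its length is the average of the two bases: (24 + 14) / 2 = 19.

19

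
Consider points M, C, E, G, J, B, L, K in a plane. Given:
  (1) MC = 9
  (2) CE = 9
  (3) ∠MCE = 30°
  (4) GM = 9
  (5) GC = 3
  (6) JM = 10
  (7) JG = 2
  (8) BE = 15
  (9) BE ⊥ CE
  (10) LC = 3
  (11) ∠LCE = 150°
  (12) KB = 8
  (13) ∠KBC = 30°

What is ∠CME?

Step 1: By the law of cosines on triangle MCE: ME² = 9² + 9² − 2·9·9·cos(30°) = 21.7, so ME ≈ 4.66.
Step 2: By the inverse law of cosines on triangle CME: cos(∠CME) = (9² + 4.66² − 9²) / (2·9·4.66) = 21.7/83.86 = 0.2588, so ∠CME = 75°.

Therefore, the measure of angle ∠CME = 75°.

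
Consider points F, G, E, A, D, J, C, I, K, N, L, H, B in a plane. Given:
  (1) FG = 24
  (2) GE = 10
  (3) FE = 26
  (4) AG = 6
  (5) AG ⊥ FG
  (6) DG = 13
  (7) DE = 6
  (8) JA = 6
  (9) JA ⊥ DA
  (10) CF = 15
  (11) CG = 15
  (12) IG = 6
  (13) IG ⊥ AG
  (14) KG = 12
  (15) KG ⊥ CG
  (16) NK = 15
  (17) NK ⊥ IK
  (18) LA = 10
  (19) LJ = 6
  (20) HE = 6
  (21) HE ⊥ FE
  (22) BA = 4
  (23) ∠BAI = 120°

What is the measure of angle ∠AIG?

Step 1: By the law of cosines on triangle IGA: IA² = 6² + 6² − 2·6·6·cos(90°) = 72, so IA = 6·√2.
Step 2: By the inverse law of cosines on triangle AIG: cos(∠AIG) = ((6·√2)² + 6² − 6²) / (2·6·√2·6) = 72/101.82 = 0.7071, so ∠AIG = 45°.

Therefore, the measure of angle ∠AIG = 45°.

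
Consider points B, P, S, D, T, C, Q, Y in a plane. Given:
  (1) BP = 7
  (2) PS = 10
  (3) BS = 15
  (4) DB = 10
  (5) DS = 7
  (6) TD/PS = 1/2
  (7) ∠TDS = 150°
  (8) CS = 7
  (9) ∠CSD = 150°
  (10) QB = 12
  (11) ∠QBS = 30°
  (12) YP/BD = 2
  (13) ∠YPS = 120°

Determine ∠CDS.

Step 1: By the law of cosines on triangle DSC: DC² = 7² + 7² − 2·7·7·cos(150°) = 182.87, so DC ≈ 13.52.
Step 2: By the inverse law of cosines on triangle CDS: cos(∠CDS) = (13.52² + 7² − 7²) / (2·13.52·7) = 182.87/189.32 = 0.9659, so ∠CDS = 15°.

Therefore, the measure of angle ∠CDS = 15°.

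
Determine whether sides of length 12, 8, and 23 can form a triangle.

Check the triangle inequality: 12 + 8 = 20 ≤ 23.
Since the sum of two sides does not exceed the third, no triangle can be formed.

No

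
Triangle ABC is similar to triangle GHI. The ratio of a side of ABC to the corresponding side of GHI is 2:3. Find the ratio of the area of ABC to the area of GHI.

Area scales with the square of linear dimensions. If every length is multiplied by 2/3, then the area is multiplied by (2/3)^2 = 4/9.
The area ratio is 4:9.

4:9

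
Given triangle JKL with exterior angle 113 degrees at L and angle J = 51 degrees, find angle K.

The exterior angle theorem states that an exterior angle equals the sum of the two non-adjacent interior angles.
So 113 = 51 + angle K, which gives angle K = 113 - 51 = 62 degrees.

62 degrees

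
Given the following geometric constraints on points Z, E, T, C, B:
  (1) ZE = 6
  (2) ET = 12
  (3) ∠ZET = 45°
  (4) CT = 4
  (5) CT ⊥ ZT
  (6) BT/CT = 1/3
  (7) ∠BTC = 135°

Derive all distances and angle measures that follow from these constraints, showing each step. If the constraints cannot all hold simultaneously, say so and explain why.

The constraints are consistent.

From the given relations:
  BT = 1/3·CT = 1/3·4 ≈ 1.33

Step 1: From ZE = 6, ET = 12, and ∠ZET = 45°, by the law of cosines:
  ZT² = ZE² + ET² - 2·ZE·ET·cos(45°) = 36 + 144 - 101.8 = 78.18
  ZT ≈ 8.84

Step 2: From CT = 4, TB = 1.33, and ∠CTB = 135°, by the law of cosines:
  CB² = CT² + TB² - 2·CT·TB·cos(135°) = 16 + 1.778 + 7.542 = 25.32
  CB ≈ 5.03

Step 3: From ZT = 8.84, TC = 4, and ∠ZTC = 90°, by the law of cosines:
  ZC² = ZT² + TC² - 2·ZT·TC·cos(90°) = 78.18 + 16 - 0 = 94.18
  ZC ≈ 9.7

Step 4: From ZE = 6, ZT = 8.84, ET = 12, by the inverse law of cosines:
  cos(∠EZT) = (ZE² + ZT² - ET²) / (2·ZE·ZT)
  ∠EZT = 106.32°

Step 5: From TE = 12, TZ = 8.84, EZ = 6, by the inverse law of cosines:
  cos(∠ETZ) = (TE² + TZ² - EZ²) / (2·TE·TZ)
  ∠ETZ = 28.68°

Step 6: From CB = 5.03, CT = 4, BT = 1.33, by the inverse law of cosines:
  cos(∠BCT) = (CB² + CT² - BT²) / (2·CB·CT)
  ∠BCT = 10.8°

Step 7: From BC = 5.03, BT = 1.33, CT = 4, by the inverse law of cosines:
  cos(∠CBT) = (BC² + BT² - CT²) / (2·BC·BT)
  ∠CBT = 34.2°

Step 8: From ZC = 9.7, ZT = 8.84, CT = 4, by the inverse law of cosines:
  cos(∠CZT) = (ZC² + ZT² - CT²) / (2·ZC·ZT)
  ∠CZT = 24.34°

Step 9: From CT = 4, CZ = 9.7, TZ = 8.84, by the inverse law of cosines:
  cos(∠TCZ) = (CT² + CZ² - TZ²) / (2·CT·CZ)
  ∠TCZ = 65.66°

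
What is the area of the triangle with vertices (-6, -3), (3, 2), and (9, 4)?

Using the Shoelace formula for a triangle:
Area = (1/2)|x0(y1 - y2) + x1(y2 - y0) + x2(y0 - y1)|
Area = (1/2)|-6(2 - 4) + 3(4 - -3) + 9(-3 - 2)|
Area = (1/2)|12 + 21 + -45|
Area = (1/2)|-12|
Area = (1/2)(12)
Area = 6

6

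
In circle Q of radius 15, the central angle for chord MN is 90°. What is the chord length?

Chord = 2(15) sin(45°) = 15*sqrt(2)

15*sqrt(2)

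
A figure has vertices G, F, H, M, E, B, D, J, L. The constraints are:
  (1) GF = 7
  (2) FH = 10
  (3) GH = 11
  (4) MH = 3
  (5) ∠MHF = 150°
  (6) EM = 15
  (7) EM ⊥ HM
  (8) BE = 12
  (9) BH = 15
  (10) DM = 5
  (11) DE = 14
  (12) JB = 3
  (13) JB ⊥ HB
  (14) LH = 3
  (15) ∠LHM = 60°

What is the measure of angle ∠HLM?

Step 1: By the law of cosines on triangle LHM: LM² = 3² + 3² − 2·3·3·cos(60°) = 9, so LM = 3.
Step 2: By the inverse law of cosines on triangle HLM: cos(∠HLM) = (3² + 3² − 3²) / (2·3·3) = 9/18 = 0.5, so ∠HLM = 60°.

Therefore, the measure of angle ∠HLM = 60°.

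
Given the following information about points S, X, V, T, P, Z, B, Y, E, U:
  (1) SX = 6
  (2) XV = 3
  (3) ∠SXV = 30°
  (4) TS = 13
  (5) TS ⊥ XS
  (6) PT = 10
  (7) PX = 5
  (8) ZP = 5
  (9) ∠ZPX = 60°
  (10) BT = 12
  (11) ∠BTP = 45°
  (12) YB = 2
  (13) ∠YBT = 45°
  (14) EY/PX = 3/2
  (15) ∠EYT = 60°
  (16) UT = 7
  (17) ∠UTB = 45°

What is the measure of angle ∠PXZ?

Step 1: By the law of cosines on triangle XPZ: XZ² = 5² + 5² − 2·5·5·cos(60°) = 25, so XZ = 5.
Step 2: By the inverse law of cosines on triangle PXZ: cos(∠PXZ) = (5² + 5² − 5²) / (2·5·5) = 25/50 = 0.5, so ∠PXZ = 60°.

Therefore, the measure of angle ∠PXZ = 60°.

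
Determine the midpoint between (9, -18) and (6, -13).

The midpoint is the average of the coordinates:
x: (9 + 6)/2 = 15/2
y: (-18 + -13)/2 = -31/2
Midpoint = (15/2, -31/2)

(15/2, -31/2)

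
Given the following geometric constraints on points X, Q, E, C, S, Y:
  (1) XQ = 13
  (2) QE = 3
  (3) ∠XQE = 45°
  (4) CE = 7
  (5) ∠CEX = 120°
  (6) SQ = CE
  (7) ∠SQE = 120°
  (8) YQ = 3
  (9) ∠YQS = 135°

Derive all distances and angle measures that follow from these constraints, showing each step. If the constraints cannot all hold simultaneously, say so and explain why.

The constraints are consistent.

From the given relations:
  SQ = CE = 7

Step 1: From XQ = 13, QE = 3, and ∠XQE = 45°, by the law of cosines:
  XE² = XQ² + QE² - 2·XQ·QE·cos(45°) = 169 + 9 - 55.15 = 122.8
  XE ≈ 11.08

Step 2: From EQ = 3, QS = 7, and ∠EQS = 120°, by the law of cosines:
  ES² = EQ² + QS² - 2·EQ·QS·cos(120°) = 9 + 49 + 21 = 79
  ES = √79

Step 3: From SQ = 7, QY = 3, and ∠SQY = 135°, by the law of cosines:
  SY² = SQ² + QY² - 2·SQ·QY·cos(135°) = 49 + 9 + 29.7 = 87.7
  SY ≈ 9.36

Step 4: From XE = 11.08, EC = 7, and ∠XEC = 120°, by the law of cosines:
  XC² = XE² + EC² - 2·XE·EC·cos(120°) = 122.8 + 49 + 77.59 = 249.4
  XC ≈ 15.79

Step 5: From XE = 11.08, XQ = 13, EQ = 3, by the inverse law of cosines:
  cos(∠EXQ) = (XE² + XQ² - EQ²) / (2·XE·XQ)
  ∠EXQ = 11.03°

Step 6: From EQ = 3, ES = √79, QS = 7, by the inverse law of cosines:
  cos(∠QES) = (EQ² + ES² - QS²) / (2·EQ·ES)
  ∠QES = 43°

Step 7: From EQ = 3, EX = 11.08, QX = 13, by the inverse law of cosines:
  cos(∠QEX) = (EQ² + EX² - QX²) / (2·EQ·EX)
  ∠QEX = 123.97°

Step 8: From SE = √79, SQ = 7, EQ = 3, by the inverse law of cosines:
  cos(∠ESQ) = (SE² + SQ² - EQ²) / (2·SE·SQ)
  ∠ESQ = 17°

Step 9: From SQ = 7, SY = 9.36, QY = 3, by the inverse law of cosines:
  cos(∠QSY) = (SQ² + SY² - QY²) / (2·SQ·SY)
  ∠QSY = 13.09°

Step 10: From YQ = 3, YS = 9.36, QS = 7, by the inverse law of cosines:
  cos(∠QYS) = (YQ² + YS² - QS²) / (2·YQ·YS)
  ∠QYS = 31.91°

Step 11: From XC = 15.79, XE = 11.08, CE = 7, by the inverse law of cosines:
  cos(∠CXE) = (XC² + XE² - CE²) / (2·XC·XE)
  ∠CXE = 22.57°

Step 12: From CE = 7, CX = 15.79, EX = 11.08, by the inverse law of cosines:
  cos(∠ECX) = (CE² + CX² - EX²) / (2·CE·CX)
  ∠ECX = 37.43°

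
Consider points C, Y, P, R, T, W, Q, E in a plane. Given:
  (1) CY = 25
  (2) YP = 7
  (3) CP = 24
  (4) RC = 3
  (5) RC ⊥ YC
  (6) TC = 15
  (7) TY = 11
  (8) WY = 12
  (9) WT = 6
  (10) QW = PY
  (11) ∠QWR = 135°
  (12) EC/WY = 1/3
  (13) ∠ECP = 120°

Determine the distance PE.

From the given relations: EC = 1/3·WY = 1/3·12 = 4.
Step 1: By the law of cosines on triangle PCE: PE² = 24² + 4² − 2·24·4·cos(120°) = 688, so PE = 4·√43.

Therefore, the length of PE = 4·√43.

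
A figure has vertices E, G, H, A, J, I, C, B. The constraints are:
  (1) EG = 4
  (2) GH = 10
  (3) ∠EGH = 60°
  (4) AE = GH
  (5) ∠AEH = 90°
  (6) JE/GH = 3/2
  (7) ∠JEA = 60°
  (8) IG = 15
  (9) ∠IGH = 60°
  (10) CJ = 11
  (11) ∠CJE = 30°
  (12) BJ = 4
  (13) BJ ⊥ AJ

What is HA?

From the given relations: AE = GH = 10.
Step 1: By the law of cosines on triangle EGH: EH² = 4² + 10² − 2·4·10·cos(60°) = 76, so EH = 2·√19.
Step 2: By the law of cosines on triangle HEA: HA² = (2·√19)² + 10² − 2·2·√19·10·cos(90°) = 176, so HA = 4·√11.

Therefore, the length of HA = 4·√11.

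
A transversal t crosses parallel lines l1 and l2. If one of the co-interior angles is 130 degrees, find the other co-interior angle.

Co-interior angles (same-side interior) formed by parallel lines and a transversal are supplementary (sum to 180 degrees).
The given angle is 130 degrees.
The co-interior angle = 180 - 130 = 50 degrees.

50 degrees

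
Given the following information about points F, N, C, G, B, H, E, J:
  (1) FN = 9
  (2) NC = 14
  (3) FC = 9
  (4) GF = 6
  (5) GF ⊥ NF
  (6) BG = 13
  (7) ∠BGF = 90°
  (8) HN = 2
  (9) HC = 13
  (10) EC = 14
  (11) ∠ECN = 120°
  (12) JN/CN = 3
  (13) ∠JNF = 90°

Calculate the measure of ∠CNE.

Step 1: By the law of cosines on triangle NCE: NE² = 14² + 14² − 2·14·14·cos(120°) = 588, so NE = 14·√3.
Step 2: By the inverse law of cosines on triangle CNE: cos(∠CNE) = (14² + (14·√3)² − 14²) / (2·14·14·√3) = 588/678.96 = 0.866, so ∠CNE = 30°.

Therefore, the measure of angle ∠CNE = 30°.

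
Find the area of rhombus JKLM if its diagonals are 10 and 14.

The diagonals of a rhombus divide it into four right triangles.
Each triangle has legs 10/ 2 = 5 and 14/2 = 7, so each has area (1/2)*5*7 = 35/2.
Four such triangles give total area = (d1 * d2) / 2 = 70.

70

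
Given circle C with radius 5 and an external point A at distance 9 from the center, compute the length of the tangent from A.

Let T be the point of tangency. Then CT ⊥ AT (radius ⊥ tangent).
In right triangle CTA: CA² = CT² + AT²
9² = 5² + AT²
AT² = 56, AT = 2*sqrt(14)

2*sqrt(14)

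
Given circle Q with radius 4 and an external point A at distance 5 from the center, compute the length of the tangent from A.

tangent = √(d² - r²) = √(5² - 4²) = √(25 - 16) = √9 = 3

3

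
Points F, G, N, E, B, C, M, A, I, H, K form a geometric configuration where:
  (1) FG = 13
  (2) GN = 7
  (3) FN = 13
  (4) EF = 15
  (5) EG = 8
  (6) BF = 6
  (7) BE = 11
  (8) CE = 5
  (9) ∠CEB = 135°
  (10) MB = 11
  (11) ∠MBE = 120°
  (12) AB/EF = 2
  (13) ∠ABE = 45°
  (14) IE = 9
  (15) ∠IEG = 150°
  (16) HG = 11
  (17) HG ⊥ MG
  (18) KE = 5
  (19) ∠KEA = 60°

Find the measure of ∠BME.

Step 1: By the law of cosines on triangle MBE: ME² = 11² + 11² − 2·11·11·cos(120°) = 363, so ME = 11·√3.
Step 2: By the inverse law of cosines on triangle BME: cos(∠BME) = (11² + (11·√3)² − 11²) / (2·11·11·√3) = 363/419.16 = 0.866, so ∠BME = 30°.

Therefore, the measure of angle ∠BME = 30°.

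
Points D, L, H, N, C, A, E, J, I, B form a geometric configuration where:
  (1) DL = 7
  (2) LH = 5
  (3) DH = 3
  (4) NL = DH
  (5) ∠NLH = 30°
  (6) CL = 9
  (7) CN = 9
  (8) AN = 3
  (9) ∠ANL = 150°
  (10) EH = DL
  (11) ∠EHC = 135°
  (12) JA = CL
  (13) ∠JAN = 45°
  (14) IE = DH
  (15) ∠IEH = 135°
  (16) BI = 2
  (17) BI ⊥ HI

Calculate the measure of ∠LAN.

From the given relations: NL = DH = 3.
Step 1: By the law of cosines on triangle ANL: AL² = 3² + 3² − 2·3·3·cos(150°) = 33.59, so AL ≈ 5.8.
Step 2: By the inverse law of cosines on triangle LAN: cos(∠LAN) = (5.8² + 3² − 3²) / (2·5.8·3) = 33.59/34.77 = 0.9659, so ∠LAN = 15°.

Therefore, the measure of angle ∠LAN = 15°.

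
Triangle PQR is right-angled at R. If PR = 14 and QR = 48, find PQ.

In a right triangle, the square of the hypotenuse equals the sum of the squares of the two legs.
The legs are 14 and 48, so the hypotenuse = sqrt(196 + 2304) = sqrt(2500) = 50.

50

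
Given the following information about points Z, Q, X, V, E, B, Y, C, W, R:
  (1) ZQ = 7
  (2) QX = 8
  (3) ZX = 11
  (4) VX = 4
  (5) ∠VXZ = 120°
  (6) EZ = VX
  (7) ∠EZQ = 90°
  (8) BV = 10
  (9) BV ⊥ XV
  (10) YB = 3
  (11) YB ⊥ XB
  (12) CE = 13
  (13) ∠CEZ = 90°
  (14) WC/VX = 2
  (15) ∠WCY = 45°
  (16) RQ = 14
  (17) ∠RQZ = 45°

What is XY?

Step 1: By the law of cosines on triangle BVX: BX² = 10² + 4² − 2·10·4·cos(90°) = 116, so BX = 2·√29.
Step 2: By the law of cosines on triangle XBY: XY² = (2·√29)² + 3² − 2·2·√29·3·cos(90°) = 125, so XY = 5·√5.

Therefore, the length of XY = 5·√5.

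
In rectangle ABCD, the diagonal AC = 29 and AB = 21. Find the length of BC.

The diagonal of a rectangle forms a right triangle with the two sides.
Rearranging the Pythagorean theorem: missing side = sqrt(d^2 - known^2).
= sqrt(841 - 441) = sqrt(400) = 20.

20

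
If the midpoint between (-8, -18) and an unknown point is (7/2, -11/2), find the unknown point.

Using the midpoint formula: M = ((x1 + x2)/2, (y1 + y2)/2)
We know M = (7/2, -11/2) and Q = (-8, -18)
For x: 7/2 = (-8 + x2)/2, so x2 = 2*7/2 - -8 = 15
For y: -11/2 = (-18 + y2)/2, so y2 = 2*-11/2 - -18 = 7
P = (15, 7)

(15, 7)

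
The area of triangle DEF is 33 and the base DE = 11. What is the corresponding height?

Rearranging the area formula Area = (1/2) * base * height:
height = 2 * Area / base = 2 * 33 / 11 = 6.

6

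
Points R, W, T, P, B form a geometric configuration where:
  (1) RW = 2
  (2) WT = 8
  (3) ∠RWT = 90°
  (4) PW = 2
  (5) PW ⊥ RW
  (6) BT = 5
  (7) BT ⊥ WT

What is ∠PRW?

Step 1: By the law of cosines on triangle RWP: RP² = 2² + 2² − 2·2·2·cos(90°) = 8, so RP = 2·√2.
Step 2: By the inverse law of cosines on triangle PRW: cos(∠PRW) = ((2·√2)² + 2² − 2²) / (2·2·√2·2) = 8/11.31 = 0.7071, so ∠PRW = 45°.

Therefore, the measure of angle ∠PRW = 45°.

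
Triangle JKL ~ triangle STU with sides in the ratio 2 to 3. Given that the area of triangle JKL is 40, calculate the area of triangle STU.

For similar figures, the area ratio equals the square of the side ratio.
Side ratio (JKL to STU) = 2:3, so area ratio = 2^2:3^2 = 4:9.
If the area of JKL is 40, then the area of STU = 40 * (9/4) = 90.

90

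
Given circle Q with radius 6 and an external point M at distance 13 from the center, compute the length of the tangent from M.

tangent = √(d² - r²) = √(13² - 6²) = √(169 - 36) = √133 = sqrt(133)

sqrt(133)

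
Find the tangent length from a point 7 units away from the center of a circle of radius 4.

The tangent, radius, and line from the external point to the center form a right triangle.
The right angle is where the tangent meets the radius.
By the Pythagorean theorem: tangent² + 4² = 7²
tangent² = 49 - 16 = 33
tangent = sqrt(33)

sqrt(33)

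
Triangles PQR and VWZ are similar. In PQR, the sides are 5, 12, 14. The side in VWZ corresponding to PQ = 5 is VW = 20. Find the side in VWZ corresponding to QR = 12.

k = 20/5 = 4. WZ = 4 * 12 = 48.

48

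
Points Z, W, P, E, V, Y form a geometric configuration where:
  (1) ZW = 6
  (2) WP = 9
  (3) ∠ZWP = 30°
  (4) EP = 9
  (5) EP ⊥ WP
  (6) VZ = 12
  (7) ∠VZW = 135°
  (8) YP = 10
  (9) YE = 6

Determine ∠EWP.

Step 1: By the law of cosines on triangle WPE: WE² = 9² + 9² − 2·9·9·cos(90°) = 162, so WE = 9·√2.
Step 2: By the inverse law of cosines on triangle EWP: cos(∠EWP) = ((9·√2)² + 9² − 9²) / (2·9·√2·9) = 162/229.1 = 0.7071, so ∠EWP = 45°.

Therefore, the measure of angle ∠EWP = 45°.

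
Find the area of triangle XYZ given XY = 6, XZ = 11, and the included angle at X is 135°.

When two sides and the included angle are known, the area formula is (1/2)ab sin(C).
The height from one side to the opposite vertex is 11 sin(135°) = 11*sqrt(2)/2.
Area = (1/2) * 6 * 11*sqrt(2)/2 = 33*sqrt(2)/2.

33*sqrt(2)/2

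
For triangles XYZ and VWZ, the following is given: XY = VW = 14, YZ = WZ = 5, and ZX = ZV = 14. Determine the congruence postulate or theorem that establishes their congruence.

The given information matches SSS: All three pairs of corresponding sides are equal (Side-Side-Side).

SSS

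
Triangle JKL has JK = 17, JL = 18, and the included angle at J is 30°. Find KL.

Law of cosines: KL^2 = 17^2 + 18^2 - 2(17)(18)cos(30°) = 613 - 306*sqrt(3), so KL = sqrt(613 - 306*sqrt(3)).

sqrt(613 - 306*sqrt(3))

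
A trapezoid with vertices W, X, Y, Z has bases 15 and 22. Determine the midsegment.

midsegment = (15 + 22) / 2 = 37 / 2 = 37/2

37/2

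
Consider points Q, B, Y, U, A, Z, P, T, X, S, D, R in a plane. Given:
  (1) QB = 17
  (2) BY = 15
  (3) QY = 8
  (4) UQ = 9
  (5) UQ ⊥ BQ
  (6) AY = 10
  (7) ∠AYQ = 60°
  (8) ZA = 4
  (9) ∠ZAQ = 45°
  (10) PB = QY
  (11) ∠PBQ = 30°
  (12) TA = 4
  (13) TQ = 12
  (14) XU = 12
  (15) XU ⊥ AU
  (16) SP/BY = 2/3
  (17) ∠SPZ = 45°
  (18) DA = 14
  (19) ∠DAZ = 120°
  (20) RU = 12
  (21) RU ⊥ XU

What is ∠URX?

Step 1: By the law of cosines on triangle RUX: RX² = 12² + 12² − 2·12·12·cos(90°) = 288, so RX = 12·√2.
Step 2: By the inverse law of cosines on triangle URX: cos(∠URX) = (12² + (12·√2)² − 12²) / (2·12·12·√2) = 288/407.29 = 0.7071, so ∠URX = 45°.

Therefore, the measure of angle ∠URX = 45°.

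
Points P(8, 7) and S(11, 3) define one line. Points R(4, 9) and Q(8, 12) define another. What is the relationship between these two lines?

Slope of line 1: m1 = (3 - 7)/(11 - 8) = -4/3 = -4/3
Slope of line 2: m2 = (12 - 9)/(8 - 4) = 3/4 = 3/4
m1 * m2 = -1, so perpendicular.

Perpendicular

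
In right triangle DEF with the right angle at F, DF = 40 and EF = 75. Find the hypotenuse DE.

In a right triangle, the square of the hypotenuse equals the sum of the squares of the two legs.
The legs are 40 and 75, so the hypotenuse = sqrt(1600 + 5625) = sqrt(7225) = 85.

85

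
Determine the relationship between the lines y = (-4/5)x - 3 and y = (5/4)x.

Slope of line 1: m1 = -4/5
Slope of line 2: m2 = 5/4
Two lines are perpendicular when the product of their slopes is -1 (negative reciprocals).
m1 * m2 = (-4/5) * (5/4) = -1, confirming perpendicularity.

Perpendicular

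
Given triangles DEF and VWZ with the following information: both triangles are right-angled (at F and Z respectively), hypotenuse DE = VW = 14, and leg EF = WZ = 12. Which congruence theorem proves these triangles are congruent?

The given information provides:
both triangles are right-angled (at F and Z respectively), hypotenuse DE = VW = 14, and leg EF = WZ = 12
This matches the HL congruence theorem.
The hypotenuse and one leg of two right triangles are equal (Hypotenuse-Leg).

HL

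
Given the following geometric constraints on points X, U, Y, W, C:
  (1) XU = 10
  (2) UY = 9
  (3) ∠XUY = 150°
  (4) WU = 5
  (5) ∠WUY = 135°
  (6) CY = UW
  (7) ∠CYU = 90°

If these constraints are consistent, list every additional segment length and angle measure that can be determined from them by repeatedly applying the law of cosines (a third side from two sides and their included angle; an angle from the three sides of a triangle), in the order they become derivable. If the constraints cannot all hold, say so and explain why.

The constraints are consistent. Derivable facts, in order:
After 1 step:
- UC = √106
- XY ≈ 18.35
- YW ≈ 13.02
After 2 steps:
- ∠CUY = 29.05°
- ∠UCY = 60.95°
- ∠UWY = 29.25°
- ∠UXY = 14.19°
- ∠UYW = 15.75°
- ∠UYX = 15.81°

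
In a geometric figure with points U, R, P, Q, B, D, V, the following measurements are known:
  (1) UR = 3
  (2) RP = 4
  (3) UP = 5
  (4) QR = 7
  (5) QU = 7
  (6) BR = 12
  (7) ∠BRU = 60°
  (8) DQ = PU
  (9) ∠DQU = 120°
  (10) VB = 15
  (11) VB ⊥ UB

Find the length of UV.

Step 1: By the law of cosines on triangle URB: UB² = 3² + 12² − 2·3·12·cos(60°) = 117, so UB = 3·√13.
Step 2: By the law of cosines on triangle UBV: UV² = (3·√13)² + 15² − 2·3·√13·15·cos(90°) = 342, so UV = 3·√38.

Therefore, the length of UV = 3·√38.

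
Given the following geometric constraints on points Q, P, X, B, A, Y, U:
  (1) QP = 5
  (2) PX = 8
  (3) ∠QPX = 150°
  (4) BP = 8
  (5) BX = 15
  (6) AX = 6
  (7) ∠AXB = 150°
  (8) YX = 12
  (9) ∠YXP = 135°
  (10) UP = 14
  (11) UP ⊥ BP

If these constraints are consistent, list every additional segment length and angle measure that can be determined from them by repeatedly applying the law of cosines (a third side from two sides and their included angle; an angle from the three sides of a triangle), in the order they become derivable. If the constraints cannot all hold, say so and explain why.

The constraints are consistent. Derivable facts, in order:
After 1 step:
- BA ≈ 20.42
- BU = 2·√65
- PY ≈ 18.54
- QX ≈ 12.58
- ∠BPX = 139.27°
- ∠BXP = 20.36°
- ∠PBX = 20.36°
After 2 steps:
- ∠ABX = 8.45°
- ∠BAX = 21.55°
- ∠BUP = 29.74°
- ∠PBU = 60.26°
- ∠PQX = 18.54°
- ∠PXQ = 11.46°
- ∠PYX = 17.76°
- ∠XPY = 27.24°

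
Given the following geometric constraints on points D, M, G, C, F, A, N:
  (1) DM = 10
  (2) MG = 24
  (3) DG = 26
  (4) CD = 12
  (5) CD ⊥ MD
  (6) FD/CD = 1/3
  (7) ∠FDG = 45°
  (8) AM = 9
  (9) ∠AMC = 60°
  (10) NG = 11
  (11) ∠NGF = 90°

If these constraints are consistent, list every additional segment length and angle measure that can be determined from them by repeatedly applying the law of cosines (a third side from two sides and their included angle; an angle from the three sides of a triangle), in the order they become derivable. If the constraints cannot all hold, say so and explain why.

The constraints are consistent. Derivable facts, in order:
After 1 step:
- GF ≈ 23.34
- MC = 2·√61
- ∠DGM = 22.62°
- ∠DMG = 90°
- ∠GDM = 67.38°
After 2 steps:
- CA ≈ 13.58
- FN ≈ 25.81
- ∠CMD = 50.19°
- ∠DCM = 39.81°
- ∠DFG = 128.04°
- ∠DGF = 6.96°
After 3 steps:
- ∠ACM = 35.03°
- ∠CAM = 84.97°
- ∠FNG = 64.77°
- ∠GFN = 25.23°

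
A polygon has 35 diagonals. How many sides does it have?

Using d = n(n - 3)/2, we solve 35 = n(n - 3)/2.
So n(n - 3) = 70.
Testing n = 10: 10 * 7 = 70 = 70. Correct.
The polygon has 10 sides.

10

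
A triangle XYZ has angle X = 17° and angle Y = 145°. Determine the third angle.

The interior angles sum to 180°: angle Z = 180 - 17 - 145 = 18°.
The triangle is obtuse (angles 17°, 145°, 18°).

18 degrees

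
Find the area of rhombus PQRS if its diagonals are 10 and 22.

The diagonals of a rhombus divide it into four right triangles.
Each triangle has legs 10/ 2 = 5 and 22/2 = 11, so each has area (1/2)*5*11 = 55/2.
Four such triangles give total area = (d1 * d2) / 2 = 110.

110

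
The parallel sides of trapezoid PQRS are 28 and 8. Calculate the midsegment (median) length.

midsegment = (28 + 8) / 2 = 36 / 2 = 18

18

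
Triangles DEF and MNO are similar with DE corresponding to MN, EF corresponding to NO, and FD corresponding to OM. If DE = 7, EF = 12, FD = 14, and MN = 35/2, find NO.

k = 35/2/7 = 5/2. NO = 5/2 * 12 = 30.

30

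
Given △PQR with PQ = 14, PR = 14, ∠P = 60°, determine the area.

When two sides and the included angle are known, the area formula is (1/2)ab sin(C).
The height from one side to the opposite vertex is 14 sin(60°) = 7*sqrt(3).
Area = (1/2) * 14 * 7*sqrt(3) = 49*sqrt(3).

49*sqrt(3)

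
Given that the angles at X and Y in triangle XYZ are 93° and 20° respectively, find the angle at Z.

Let angle Z = x. Then 93 + 20 + x = 180.
x = 180 - 113 = 67 degrees.

67 degrees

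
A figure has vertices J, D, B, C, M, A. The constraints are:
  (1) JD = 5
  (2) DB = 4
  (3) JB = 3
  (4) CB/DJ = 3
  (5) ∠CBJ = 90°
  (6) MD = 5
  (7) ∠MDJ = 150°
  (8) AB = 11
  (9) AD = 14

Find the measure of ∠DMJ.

Step 1: By the law of cosines on triangle MDJ: MJ² = 5² + 5² − 2·5·5·cos(150°) = 93.3, so MJ ≈ 9.66.
Step 2: By the inverse law of cosines on triangle DMJ: cos(∠DMJ) = (5² + 9.66² − 5²) / (2·5·9.66) = 93.3/96.59 = 0.9659, so ∠DMJ = 15°.

Therefore, the measure of angle ∠DMJ = 15°.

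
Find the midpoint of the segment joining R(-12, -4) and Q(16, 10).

The midpoint is the point halfway along the segment.
Move half the horizontal distance: -12 + (16 - -12)/2 = -12 + 28/2 = 2
Move half the vertical distance: -4 + (10 - -4)/2 = -4 + 14/2 = 3
Midpoint = (2, 3)

(2, 3)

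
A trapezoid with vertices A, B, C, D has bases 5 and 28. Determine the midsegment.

The midsegment (median) of a trapezoid connects the midpoints of the non-parallel sides.
Its length is the average of the two bases: (5 + 28) / 2 = 33/2.

33/2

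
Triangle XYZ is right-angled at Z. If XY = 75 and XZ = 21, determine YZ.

By the Pythagorean theorem: YZ^2 = XY^2 - XZ^2
YZ^2 = 75^2 - 21^2 = 5625 - 441 = 5184
YZ = sqrt(5184) = 72

72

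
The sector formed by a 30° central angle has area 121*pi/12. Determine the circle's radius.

Sector area A = πr² × θ/360, so r² = 360A / (πθ).
r² = 360 × 121*pi/12 / (π × 30)
r² = 121
r = 11

11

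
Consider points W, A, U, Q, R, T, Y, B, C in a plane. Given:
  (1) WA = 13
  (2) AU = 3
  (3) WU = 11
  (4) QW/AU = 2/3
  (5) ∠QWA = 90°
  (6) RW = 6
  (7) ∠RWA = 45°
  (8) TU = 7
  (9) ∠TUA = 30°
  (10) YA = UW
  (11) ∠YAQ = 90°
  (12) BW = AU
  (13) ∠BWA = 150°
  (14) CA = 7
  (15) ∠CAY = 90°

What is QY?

From the given relations: QW = 2/3·AU = 2/3·3 = 2; YA = UW = 11.
Step 1: By the law of cosines on triangle QWA: QA² = 2² + 13² − 2·2·13·cos(90°) = 173, so QA = √173.
Step 2: By the law of cosines on triangle QAY: QY² = √173² + 11² − 2·√173·11·cos(90°) = 294, so QY = 7·√6.

Therefore, the length of QY = 7·√6.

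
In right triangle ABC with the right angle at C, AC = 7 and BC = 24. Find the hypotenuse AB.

In a right triangle, the square of the hypotenuse equals the sum of the squares of the two legs.
The legs are 7 and 24, so the hypotenuse = sqrt(49 + 576) = sqrt(625) = 25.

25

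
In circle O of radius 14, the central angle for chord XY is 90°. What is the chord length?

Drop a perpendicular from the center to the chord, bisecting both the chord and the central angle.
Each half-chord = r sin(θ/2) = 14 sin(45°).
The full chord = 2 × 14 × sin(45°) = 14*sqrt(2).

14*sqrt(2)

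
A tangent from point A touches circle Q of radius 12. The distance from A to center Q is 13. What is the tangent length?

The tangent, radius, and line from the external point to the center form a right triangle.
The right angle is where the tangent meets the radius.
By the Pythagorean theorem: tangent² + 12² = 13²
tangent² = 169 - 144 = 25
tangent = 5

5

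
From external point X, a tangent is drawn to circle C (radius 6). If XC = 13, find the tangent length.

tangent = √(d² - r²) = √(13² - 6²) = √(169 - 36) = √133 = sqrt(133)

sqrt(133)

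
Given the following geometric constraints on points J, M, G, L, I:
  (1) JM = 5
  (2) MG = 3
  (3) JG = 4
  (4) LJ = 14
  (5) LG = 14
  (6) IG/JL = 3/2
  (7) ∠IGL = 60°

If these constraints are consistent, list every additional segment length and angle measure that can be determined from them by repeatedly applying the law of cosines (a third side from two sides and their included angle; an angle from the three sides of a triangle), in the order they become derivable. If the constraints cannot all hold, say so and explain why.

The constraints are consistent. Derivable facts, in order:
After 1 step:
- LI = 7·√7
- ∠GJL = 81.79°
- ∠GJM = 36.87°
- ∠GLJ = 16.43°
- ∠GMJ = 53.13°
- ∠JGL = 81.79°
- ∠JGM = 90°
After 2 steps:
- ∠GIL = 40.89°
- ∠GLI = 79.11°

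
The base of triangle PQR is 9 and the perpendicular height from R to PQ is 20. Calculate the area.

A triangle's area is half the area of a rectangle with the same base and height.
Area = (1/2) * 9 * 20 = 90.

90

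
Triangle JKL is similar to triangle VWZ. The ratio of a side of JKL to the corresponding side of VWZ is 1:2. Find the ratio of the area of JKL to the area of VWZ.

Area ratio = (side ratio)^2 = (1/2)^2 = 1:4.

1:4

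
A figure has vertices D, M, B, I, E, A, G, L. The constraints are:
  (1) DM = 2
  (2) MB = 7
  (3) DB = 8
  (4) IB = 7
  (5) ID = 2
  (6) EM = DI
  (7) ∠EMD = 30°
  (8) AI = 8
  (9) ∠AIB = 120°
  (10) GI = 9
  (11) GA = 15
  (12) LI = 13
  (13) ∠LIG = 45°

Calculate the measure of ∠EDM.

From the given relations: EM = DI = 2.
Step 1: By the law of cosines on triangle DME: DE² = 2² + 2² − 2·2·2·cos(30°) = 1.07, so DE ≈ 1.04.
Step 2: By the inverse law of cosines on triangle EDM: cos(∠EDM) = (1.04² + 2² − 2²) / (2·1.04·2) = 1.07/4.14 = 0.2588, so ∠EDM = 75°.

Therefore, the measure of angle ∠EDM = 75°.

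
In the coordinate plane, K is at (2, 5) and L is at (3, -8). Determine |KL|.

The horizontal distance is |3 - 2| = 1 and the vertical distance is |-8 - 5| = 13.
By the Pythagorean theorem, d = sqrt(1^2 + 13^2) = sqrt(170).

sqrt(170)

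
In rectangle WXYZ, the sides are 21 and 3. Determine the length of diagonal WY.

Using the Pythagorean theorem:
d² = 21² + 3² = 441 + 9 = 450
d = sqrt(450) = 15*sqrt(2)

15*sqrt(2)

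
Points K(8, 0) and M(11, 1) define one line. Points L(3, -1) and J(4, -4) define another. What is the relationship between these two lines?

Slope of line 1: m1 = (1 - 0)/(11 - 8) = 1/3 = 1/3
Slope of line 2: m2 = (-4 - -1)/(4 - 3) = -3/1 = -3
m1 * m2 = -1, so perpendicular.

Perpendicular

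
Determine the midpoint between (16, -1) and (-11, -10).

M = ((x₁ + x₂)/2, (y₁ + y₂)/2)
= ((16 + -11)/2, (-1 + -10)/2)
= (5/2, -11/2) = (5/2, -11/2)

(5/2, -11/2)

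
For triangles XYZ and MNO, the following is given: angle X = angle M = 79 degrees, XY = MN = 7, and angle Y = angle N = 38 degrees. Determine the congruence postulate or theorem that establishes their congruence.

Consider the given information: angle X = angle M = 79 degrees, XY = MN = 7, and angle Y = angle N = 38 degrees
This is not SAS or AAS: SAS requires two sides and the included angle between them. AAS requires two angles and a non-included side.
The correct criterion is ASA. Two pairs of corresponding angles and the included side are equal (Angle-Side-Angle).

ASA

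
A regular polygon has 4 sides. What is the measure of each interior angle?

Each interior angle of a regular n-gon is (n - 2) * 180 / n.
For n = 4: (4 - 2) * 180 / 4 = 360/4 = 90 degrees.

90 degrees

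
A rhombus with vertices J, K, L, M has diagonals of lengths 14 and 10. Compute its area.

Area = (14 * 10) / 2 = 140 / 2 = 70

70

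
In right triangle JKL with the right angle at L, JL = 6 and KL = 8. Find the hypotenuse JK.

By the Pythagorean theorem: JK^2 = JL^2 + KL^2
JK^2 = 6^2 + 8^2 = 36 + 64 = 100
JK = sqrt(100) = 10

10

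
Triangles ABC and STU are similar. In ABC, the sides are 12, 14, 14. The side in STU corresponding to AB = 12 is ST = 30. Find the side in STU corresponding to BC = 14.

Similar triangles have proportional sides. Setting up the proportion:
ST / AB = TU / BC
30 / 12 = TU / 14
TU = 14 * 30 / 12 = 35.

35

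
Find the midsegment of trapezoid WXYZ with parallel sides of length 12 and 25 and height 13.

midsegment = (12 + 25) / 2 = 37 / 2 = 37/2

37/2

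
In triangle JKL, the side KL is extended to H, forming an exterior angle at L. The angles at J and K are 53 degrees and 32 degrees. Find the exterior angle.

The interior angle at L is 180 - 53 - 32 = 95 degrees.
The exterior angle and interior angle at L are supplementary:
Exterior angle = 180 - 95 = 85 degrees.

85 degrees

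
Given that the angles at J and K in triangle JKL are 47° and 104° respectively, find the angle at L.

Let angle L = x. Then 47 + 104 + x = 180.
x = 180 - 151 = 29 degrees.

29 degrees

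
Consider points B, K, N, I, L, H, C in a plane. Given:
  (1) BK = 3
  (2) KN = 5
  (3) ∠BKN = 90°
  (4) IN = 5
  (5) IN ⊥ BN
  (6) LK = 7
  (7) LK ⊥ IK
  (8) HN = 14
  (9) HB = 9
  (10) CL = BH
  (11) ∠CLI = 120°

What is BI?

Step 1: By the law of cosines on triangle BKN: BN² = 3² + 5² − 2·3·5·cos(90°) = 34, so BN = √34.
Step 2: By the law of cosines on triangle BNI: BI² = √34² + 5² − 2·√34·5·cos(90°) = 59, so BI = √59.

Therefore, the length of BI = √59.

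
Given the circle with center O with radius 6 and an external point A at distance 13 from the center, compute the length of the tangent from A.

Let T be the point of tangency. Then OT ⊥ AT (radius ⊥ tangent).
In right triangle OTA: OA² = OT² + AT²
13² = 6² + AT²
AT² = 133, AT = sqrt(133)

sqrt(133)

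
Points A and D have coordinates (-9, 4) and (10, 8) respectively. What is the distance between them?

The horizontal distance is |10 - -9| = 19 and the vertical distance is |8 - 4| = 4.
By the Pythagorean theorem, d = sqrt(19^2 + 4^2) = sqrt(377).

sqrt(377)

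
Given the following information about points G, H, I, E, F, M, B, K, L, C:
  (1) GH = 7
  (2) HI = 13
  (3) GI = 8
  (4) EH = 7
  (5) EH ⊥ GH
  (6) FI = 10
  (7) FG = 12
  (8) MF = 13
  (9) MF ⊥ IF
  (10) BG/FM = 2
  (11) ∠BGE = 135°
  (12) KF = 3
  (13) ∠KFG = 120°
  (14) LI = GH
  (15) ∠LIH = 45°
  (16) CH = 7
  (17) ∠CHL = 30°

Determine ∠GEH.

Step 1: By the law of cosines on triangle EHG: EG² = 7² + 7² − 2·7·7·cos(90°) = 98, so EG = 7·√2.
Step 2: By the inverse law of cosines on triangle GEH: cos(∠GEH) = ((7·√2)² + 7² − 7²) / (2·7·√2·7) = 98/138.59 = 0.7071, so ∠GEH = 45°.

Therefore, the measure of angle ∠GEH = 45°.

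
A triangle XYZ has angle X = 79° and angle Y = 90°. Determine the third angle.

By the triangle angle sum property, the three interior angles of any triangle add up to 180°.
We know angle X = 79° and angle Y = 90°, so their sum is 169°.
Therefore angle Z = 180° - 169° = 11°.

11 degrees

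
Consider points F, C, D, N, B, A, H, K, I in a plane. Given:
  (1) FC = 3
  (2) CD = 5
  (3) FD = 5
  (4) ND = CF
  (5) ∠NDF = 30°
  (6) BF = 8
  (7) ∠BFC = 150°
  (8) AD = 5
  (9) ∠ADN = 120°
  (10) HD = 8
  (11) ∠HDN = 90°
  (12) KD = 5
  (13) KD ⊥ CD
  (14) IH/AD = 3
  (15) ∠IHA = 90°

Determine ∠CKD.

Step 1: By the law of cosines on triangle KDC: KC² = 5² + 5² − 2·5·5·cos(90°) = 50, so KC = 5·√2.
Step 2: By the inverse law of cosines on triangle CKD: cos(∠CKD) = ((5·√2)² + 5² − 5²) / (2·5·√2·5) = 50/70.71 = 0.7071, so ∠CKD = 45°.

Therefore, the measure of angle ∠CKD = 45°.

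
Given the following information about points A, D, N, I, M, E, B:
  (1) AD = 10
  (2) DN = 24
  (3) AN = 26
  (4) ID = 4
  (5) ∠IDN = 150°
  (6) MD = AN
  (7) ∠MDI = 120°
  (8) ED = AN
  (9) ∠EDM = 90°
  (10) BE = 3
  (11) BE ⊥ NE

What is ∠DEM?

From the given relations: ED = AN = 26; MD = AN = 26.
Step 1: By the law of cosines on triangle EDM: EM² = 26² + 26² − 2·26·26·cos(90°) = 1352, so EM ≈ 36.77.
Step 2: By the inverse law of cosines on triangle DEM: cos(∠DEM) = (26² + 36.77² − 26²) / (2·26·36.77) = 1352/1912.02 = 0.7071, so ∠DEM = 45°.

Therefore, the measure of angle ∠DEM = 45°.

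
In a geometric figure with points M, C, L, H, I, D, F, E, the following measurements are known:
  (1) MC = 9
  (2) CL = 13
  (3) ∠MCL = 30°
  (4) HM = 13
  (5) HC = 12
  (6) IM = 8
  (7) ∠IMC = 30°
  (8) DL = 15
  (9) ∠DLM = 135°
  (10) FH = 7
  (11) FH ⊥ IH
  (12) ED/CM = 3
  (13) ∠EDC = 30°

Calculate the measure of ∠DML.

Step 1: By the law of cosines on triangle LCM: LM² = 13² + 9² − 2·13·9·cos(30°) = 47.35, so LM ≈ 6.88.
Step 2: By the law of cosines on triangle MLD: MD² = 6.88² + 15² − 2·6.88·15·cos(135°) = 418.32, so MD ≈ 20.45.
Step 3: By the inverse law of cosines on triangle DML: cos(∠DML) = (20.45² + 6.88² − 15²) / (2·20.45·6.88) = 240.67/281.48 = 0.855, so ∠DML = 31.24°.

Therefore, the measure of angle ∠DML = 31.24°.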